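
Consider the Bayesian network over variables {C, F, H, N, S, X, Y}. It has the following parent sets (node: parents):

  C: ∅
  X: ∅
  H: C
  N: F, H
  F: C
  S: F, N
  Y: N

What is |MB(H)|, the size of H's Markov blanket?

3

Children of H: N.
H has parent C.
Parents of each child, excluding H:
  N: F
MB(H) = {C, F, N}, which has 3 nodes.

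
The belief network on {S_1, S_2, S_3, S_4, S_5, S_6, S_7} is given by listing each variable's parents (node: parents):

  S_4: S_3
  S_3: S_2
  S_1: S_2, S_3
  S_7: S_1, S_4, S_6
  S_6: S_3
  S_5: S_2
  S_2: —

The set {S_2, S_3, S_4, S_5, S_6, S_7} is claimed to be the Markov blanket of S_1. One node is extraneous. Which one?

S_5

Pa(S_1) = {S_2, S_3}.
Ch(S_1) = {S_7}.
Parents of each child, excluding S_1:
  S_7 also has parents S_4, S_6.
MB(S_1) = {S_2, S_3, S_4, S_6, S_7}.
S_5 is neither a parent, child, nor co-parent of S_1, so it does not belong.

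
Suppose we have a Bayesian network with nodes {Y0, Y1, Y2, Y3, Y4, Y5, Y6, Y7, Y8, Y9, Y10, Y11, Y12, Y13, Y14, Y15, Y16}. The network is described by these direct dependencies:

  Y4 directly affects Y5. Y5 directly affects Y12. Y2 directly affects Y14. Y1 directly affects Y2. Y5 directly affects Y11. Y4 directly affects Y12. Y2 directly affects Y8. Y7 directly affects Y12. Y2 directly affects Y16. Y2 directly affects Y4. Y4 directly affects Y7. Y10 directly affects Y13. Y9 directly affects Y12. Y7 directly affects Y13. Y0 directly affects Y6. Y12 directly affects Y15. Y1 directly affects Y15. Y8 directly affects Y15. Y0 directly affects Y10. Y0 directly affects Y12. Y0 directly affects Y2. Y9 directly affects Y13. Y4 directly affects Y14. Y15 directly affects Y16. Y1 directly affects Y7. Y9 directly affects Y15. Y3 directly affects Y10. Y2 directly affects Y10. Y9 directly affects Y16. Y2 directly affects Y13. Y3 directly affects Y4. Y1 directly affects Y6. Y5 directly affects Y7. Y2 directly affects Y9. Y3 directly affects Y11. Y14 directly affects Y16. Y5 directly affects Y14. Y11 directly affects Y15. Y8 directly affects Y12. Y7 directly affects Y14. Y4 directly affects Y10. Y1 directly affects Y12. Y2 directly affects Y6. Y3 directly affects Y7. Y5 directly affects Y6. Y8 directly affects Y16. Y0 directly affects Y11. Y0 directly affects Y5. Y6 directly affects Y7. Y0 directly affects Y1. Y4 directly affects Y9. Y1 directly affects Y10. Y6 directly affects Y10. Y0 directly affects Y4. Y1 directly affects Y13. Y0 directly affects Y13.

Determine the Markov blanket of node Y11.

{Y0, Y1, Y3, Y5, Y8, Y9, Y12, Y15}

A node's Markov blanket = Pa ∪ Ch ∪ (parents of Ch other than the node itself).
Pa(Y11) = {Y0, Y3, Y5}.
Y11's children: Y15.
Parents of each child, excluding Y11:
  Y15 also has parents Y1, Y8, Y9, Y12.
So the Markov blanket of Y11 is {Y0, Y1, Y3, Y5, Y8, Y9, Y12, Y15}.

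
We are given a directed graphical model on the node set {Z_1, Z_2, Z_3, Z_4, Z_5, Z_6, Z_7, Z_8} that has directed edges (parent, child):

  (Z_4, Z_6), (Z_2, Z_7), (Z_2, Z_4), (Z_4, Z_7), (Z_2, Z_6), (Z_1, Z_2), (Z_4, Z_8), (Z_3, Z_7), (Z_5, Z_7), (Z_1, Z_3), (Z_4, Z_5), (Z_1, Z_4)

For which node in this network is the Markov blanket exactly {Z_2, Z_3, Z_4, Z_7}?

Z_5

The target node must have every member of {Z_2, Z_3, Z_4, Z_7} as a parent, child, or co-parent, and no others.
Parents of Z_5: Z_4; children: Z_7; co-parents: Z_2, Z_3, Z_4.
These exactly cover the given set, so the node is Z_5.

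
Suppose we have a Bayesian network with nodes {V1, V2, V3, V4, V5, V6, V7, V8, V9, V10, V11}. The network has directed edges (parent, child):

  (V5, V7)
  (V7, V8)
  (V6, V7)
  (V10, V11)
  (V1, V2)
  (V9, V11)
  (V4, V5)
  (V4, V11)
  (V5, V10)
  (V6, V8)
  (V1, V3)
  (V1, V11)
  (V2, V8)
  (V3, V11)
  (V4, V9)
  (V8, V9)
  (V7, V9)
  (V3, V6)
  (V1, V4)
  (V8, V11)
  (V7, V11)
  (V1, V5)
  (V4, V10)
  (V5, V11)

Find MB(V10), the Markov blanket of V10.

{V1, V3, V4, V5, V7, V8, V9, V11}

A node's Markov blanket = Pa ∪ Ch ∪ (parents of Ch other than the node itself).
V10's parents: V4, V5.
Children of V10: V11.
Parents of each child, excluding V10:
  parents(V11) \ {V10} = {V1, V3, V4, V5, V7, V8, V9}.
So the Markov blanket of V10 is {V1, V3, V4, V5, V7, V8, V9, V11}.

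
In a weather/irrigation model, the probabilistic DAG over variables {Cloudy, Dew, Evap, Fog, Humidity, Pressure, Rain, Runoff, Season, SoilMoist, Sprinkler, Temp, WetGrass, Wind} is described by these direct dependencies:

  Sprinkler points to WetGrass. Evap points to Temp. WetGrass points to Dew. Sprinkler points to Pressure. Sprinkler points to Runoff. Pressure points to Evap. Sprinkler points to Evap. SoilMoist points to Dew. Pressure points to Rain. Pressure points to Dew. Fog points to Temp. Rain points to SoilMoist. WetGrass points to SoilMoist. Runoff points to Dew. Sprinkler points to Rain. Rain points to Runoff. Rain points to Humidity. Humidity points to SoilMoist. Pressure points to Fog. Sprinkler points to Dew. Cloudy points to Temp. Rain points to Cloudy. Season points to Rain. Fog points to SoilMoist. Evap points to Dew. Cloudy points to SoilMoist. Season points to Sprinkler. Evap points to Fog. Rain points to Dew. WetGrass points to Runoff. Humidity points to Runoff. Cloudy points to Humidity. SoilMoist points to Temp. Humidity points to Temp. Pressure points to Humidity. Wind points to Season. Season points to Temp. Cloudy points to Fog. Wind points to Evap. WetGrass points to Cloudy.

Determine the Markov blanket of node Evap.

{Cloudy, Dew, Fog, Humidity, Pressure, Rain, Runoff, Season, SoilMoist, Sprinkler, Temp, WetGrass, Wind}

The Markov blanket of a node is its parents, its children, and the other parents of its children.
Evap's parents: Pressure, Sprinkler, Wind.
Evap has children Dew, Fog, Temp.
For each child, the remaining parents (spouses of Evap):
  Fog: Cloudy, Pressure
  Temp: Cloudy, Fog, Humidity, Season, SoilMoist
  Dew: Pressure, Rain, Runoff, SoilMoist, Sprinkler, WetGrass
Taking the union gives {Cloudy, Dew, Fog, Humidity, Pressure, Rain, Runoff, Season, SoilMoist, Sprinkler, Temp, WetGrass, Wind}.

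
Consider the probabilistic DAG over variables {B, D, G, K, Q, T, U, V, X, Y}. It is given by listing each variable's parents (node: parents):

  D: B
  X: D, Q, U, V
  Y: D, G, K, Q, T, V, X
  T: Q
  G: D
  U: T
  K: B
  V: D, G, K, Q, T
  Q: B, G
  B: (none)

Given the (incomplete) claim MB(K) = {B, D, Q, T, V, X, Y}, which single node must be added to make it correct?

K has parent B.
K's children: V, Y.
For each child, the remaining parents (spouses of K):
  V: D, G, Q, T
  Y: D, G, Q, T, V, X
MB(K) = {B, D, G, Q, T, V, X, Y}.
Comparing with the claimed set, G is missing.

G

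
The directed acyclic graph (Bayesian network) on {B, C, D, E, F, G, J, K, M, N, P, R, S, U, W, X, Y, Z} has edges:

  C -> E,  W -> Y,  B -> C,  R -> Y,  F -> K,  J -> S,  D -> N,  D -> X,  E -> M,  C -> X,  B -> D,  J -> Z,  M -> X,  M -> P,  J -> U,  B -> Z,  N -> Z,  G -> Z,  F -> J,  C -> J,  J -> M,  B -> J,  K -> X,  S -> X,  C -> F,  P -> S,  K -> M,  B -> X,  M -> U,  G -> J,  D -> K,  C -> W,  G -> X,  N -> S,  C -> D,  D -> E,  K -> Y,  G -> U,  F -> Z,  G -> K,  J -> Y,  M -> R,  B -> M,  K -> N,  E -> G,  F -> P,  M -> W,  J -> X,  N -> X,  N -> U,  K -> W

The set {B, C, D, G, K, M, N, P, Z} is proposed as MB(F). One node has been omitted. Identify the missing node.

J

Recall MB(v) = parents ∪ children ∪ spouses, where spouses are the other parents of v's children.
Parents of F: C.
Children of F: J, K, P, Z.
Co-parents of F (other parents of its children):
  J: B, C, G
  K: D, G
  P: M
  Z: B, G, J, N
MB(F) = {B, C, D, G, J, K, M, N, P, Z}.
Comparing with the claimed set, J is missing.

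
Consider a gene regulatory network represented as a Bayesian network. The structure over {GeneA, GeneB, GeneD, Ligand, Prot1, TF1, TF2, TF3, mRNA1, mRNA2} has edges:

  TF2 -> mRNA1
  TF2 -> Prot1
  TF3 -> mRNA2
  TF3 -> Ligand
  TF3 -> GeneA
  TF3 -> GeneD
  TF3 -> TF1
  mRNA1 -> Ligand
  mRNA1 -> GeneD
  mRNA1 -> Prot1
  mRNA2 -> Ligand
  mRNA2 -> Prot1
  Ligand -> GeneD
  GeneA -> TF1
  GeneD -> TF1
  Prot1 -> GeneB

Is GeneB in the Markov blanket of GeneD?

No

The Markov blanket of a node is its parents, its children, and the other parents of its children.
GeneD's parents: Ligand, TF3, mRNA1.
GeneD's children: TF1.
Parents of each child, excluding GeneD:
  TF1 also has parents GeneA, TF3.
MB(GeneD) = {GeneA, Ligand, TF1, TF3, mRNA1}; GeneB is not in this set.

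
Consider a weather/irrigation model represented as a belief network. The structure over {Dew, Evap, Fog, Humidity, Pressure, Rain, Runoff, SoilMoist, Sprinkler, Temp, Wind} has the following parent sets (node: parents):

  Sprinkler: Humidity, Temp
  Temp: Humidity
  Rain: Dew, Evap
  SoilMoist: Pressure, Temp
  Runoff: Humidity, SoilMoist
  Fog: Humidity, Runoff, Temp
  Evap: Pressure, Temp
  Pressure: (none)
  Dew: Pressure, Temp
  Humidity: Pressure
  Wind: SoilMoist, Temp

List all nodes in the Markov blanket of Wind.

Wind has no children.
Parents of Wind: SoilMoist, Temp.
Wind has no children, so there are no co-parents.
Union: {SoilMoist, Temp} ∪ {} ∪ {} = {SoilMoist, Temp}.

{SoilMoist, Temp}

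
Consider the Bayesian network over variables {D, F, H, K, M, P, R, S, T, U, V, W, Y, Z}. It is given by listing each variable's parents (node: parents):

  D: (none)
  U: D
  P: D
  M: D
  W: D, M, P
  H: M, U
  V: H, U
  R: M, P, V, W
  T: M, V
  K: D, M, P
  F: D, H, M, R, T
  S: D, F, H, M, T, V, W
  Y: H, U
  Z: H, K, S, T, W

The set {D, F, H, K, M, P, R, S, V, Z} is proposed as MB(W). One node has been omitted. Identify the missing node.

A node's Markov blanket = Pa ∪ Ch ∪ (parents of Ch other than the node itself).
W has parents D, M, P.
Children of W: R, S, Z.
Parents of each child, excluding W:
  R also has parents M, P, V.
  parents(S) \ {W} = {D, F, H, M, T, V}.
  Z also has parents H, K, S, T.
MB(W) = {D, F, H, K, M, P, R, S, T, V, Z}.
Comparing with the claimed set, T is missing.

T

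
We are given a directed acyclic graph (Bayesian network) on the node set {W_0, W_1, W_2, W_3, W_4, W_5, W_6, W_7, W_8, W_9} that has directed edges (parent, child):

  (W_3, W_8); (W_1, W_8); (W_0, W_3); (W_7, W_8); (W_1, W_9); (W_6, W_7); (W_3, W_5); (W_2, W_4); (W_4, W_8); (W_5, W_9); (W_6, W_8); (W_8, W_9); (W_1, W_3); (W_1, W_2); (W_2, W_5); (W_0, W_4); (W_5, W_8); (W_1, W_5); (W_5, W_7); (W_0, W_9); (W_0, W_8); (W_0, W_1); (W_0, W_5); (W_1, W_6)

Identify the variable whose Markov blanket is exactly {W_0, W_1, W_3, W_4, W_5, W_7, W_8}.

W_6

The target node must have every member of {W_0, W_1, W_3, W_4, W_5, W_7, W_8} as a parent, child, or co-parent, and no others.
Parents of W_6: W_1; children: W_7, W_8; co-parents: W_0, W_1, W_3, W_4, W_5, W_7.
These exactly cover the given set, so the node is W_6.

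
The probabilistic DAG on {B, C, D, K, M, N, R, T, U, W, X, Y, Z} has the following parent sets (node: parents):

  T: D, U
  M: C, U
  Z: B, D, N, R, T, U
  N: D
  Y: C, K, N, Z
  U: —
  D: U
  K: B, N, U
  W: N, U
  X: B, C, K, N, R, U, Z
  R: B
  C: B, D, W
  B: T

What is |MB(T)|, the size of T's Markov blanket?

6

By definition, MB(T) is built from T's parents, T's children, and the co-parents of T.
T's parents: D, U.
T's children: B, Z.
Co-parents of T (other parents of its children):
  B: —
  Z: B, D, N, R, U
MB(T) = {B, D, N, R, U, Z}, which has 6 nodes.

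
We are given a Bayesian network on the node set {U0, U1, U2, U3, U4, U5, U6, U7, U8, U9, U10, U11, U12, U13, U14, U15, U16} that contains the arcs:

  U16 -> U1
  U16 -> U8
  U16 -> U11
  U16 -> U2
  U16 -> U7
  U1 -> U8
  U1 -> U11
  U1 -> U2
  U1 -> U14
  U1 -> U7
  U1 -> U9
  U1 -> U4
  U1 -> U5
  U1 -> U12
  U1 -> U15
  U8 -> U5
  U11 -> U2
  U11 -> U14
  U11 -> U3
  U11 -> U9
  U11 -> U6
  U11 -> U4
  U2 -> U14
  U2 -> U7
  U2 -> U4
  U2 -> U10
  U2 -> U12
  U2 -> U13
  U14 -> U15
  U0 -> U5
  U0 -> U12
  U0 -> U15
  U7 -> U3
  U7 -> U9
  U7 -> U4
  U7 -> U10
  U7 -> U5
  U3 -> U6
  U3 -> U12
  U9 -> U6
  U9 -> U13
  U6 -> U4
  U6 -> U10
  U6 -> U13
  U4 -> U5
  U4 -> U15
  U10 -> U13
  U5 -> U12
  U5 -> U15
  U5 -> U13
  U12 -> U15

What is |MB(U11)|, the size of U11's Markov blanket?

U11's parents: U1, U16.
Ch(U11) = {U2, U3, U4, U6, U9, U14}.
Parents of each child, excluding U11:
  U2 also has parents U1, U16.
  U14's other parents are U1, U2.
  U3's other parent is U7.
  parents(U9) \ {U11} = {U1, U7}.
  parents(U6) \ {U11} = {U3, U9}.
  U4's other parents are U1, U2, U6, U7.
MB(U11) = {U1, U2, U3, U4, U6, U7, U9, U14, U16}, which has 9 nodes.

9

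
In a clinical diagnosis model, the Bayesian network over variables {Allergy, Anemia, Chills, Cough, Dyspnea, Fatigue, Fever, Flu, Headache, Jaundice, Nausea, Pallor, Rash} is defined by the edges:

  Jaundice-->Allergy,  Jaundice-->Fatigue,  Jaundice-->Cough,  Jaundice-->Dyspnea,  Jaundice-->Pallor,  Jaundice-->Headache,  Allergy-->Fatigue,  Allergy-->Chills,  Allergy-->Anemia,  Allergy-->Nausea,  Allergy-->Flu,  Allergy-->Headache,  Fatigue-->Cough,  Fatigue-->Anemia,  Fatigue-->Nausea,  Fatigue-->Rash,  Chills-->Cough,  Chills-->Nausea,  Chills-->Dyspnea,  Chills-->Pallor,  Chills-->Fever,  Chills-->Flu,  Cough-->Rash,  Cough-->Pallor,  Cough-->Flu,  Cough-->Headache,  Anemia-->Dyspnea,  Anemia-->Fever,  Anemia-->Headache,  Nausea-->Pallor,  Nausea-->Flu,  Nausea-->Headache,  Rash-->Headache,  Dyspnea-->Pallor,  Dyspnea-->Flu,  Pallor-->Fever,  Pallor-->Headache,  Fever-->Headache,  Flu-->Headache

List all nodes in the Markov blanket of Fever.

By definition, MB(Fever) is built from Fever's parents, Fever's children, and the co-parents of Fever.
Fever has child Headache.
Parents of Fever: Anemia, Chills, Pallor.
For each child, the remaining parents (spouses of Fever):
  Headache also has parents Allergy, Anemia, Cough, Flu, Jaundice, Nausea, Pallor, Rash.
Taking the union gives {Allergy, Anemia, Chills, Cough, Flu, Headache, Jaundice, Nausea, Pallor, Rash}.

{Allergy, Anemia, Chills, Cough, Flu, Headache, Jaundice, Nausea, Pallor, Rash}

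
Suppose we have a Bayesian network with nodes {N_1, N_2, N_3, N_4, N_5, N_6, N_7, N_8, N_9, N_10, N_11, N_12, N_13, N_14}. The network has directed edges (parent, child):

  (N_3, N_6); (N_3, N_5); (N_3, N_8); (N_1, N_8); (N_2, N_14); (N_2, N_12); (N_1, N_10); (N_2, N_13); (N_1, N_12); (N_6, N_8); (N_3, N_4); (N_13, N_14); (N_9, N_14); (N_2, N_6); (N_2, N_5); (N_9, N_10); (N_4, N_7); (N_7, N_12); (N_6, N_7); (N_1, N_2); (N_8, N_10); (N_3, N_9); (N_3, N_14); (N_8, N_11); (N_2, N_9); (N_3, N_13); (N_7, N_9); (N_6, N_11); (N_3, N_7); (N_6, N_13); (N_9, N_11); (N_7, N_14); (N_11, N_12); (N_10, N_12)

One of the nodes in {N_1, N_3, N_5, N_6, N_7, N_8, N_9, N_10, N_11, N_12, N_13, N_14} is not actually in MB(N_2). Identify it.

Recall MB(v) = parents ∪ children ∪ spouses, where spouses are the other parents of v's children.
N_2 has parent N_1.
N_2's children: N_5, N_6, N_9, N_12, N_13, N_14.
Other parents of N_2's children:
  N_5: N_3
  N_6: N_3
  N_9: N_3, N_7
  N_12: N_1, N_7, N_10, N_11
  N_13: N_3, N_6
  N_14: N_3, N_7, N_9, N_13
MB(N_2) = {N_1, N_3, N_5, N_6, N_7, N_9, N_10, N_11, N_12, N_13, N_14}.
N_8 is neither a parent, child, nor co-parent of N_2, so it does not belong.

N_8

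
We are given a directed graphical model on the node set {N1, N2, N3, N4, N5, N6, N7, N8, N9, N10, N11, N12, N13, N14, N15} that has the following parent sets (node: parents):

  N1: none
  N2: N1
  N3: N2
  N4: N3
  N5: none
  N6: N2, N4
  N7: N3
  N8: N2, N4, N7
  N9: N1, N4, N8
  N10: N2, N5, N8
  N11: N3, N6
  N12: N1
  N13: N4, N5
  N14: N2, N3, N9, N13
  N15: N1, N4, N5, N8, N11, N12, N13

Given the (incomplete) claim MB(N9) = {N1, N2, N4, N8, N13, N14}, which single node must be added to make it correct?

N9's children: N14.
N9's parents: N1, N4, N8.
Co-parents of N9 (other parents of its children):
  N14: N2, N3, N13
MB(N9) = {N1, N2, N3, N4, N8, N13, N14}.
Comparing with the claimed set, N3 is missing.

N3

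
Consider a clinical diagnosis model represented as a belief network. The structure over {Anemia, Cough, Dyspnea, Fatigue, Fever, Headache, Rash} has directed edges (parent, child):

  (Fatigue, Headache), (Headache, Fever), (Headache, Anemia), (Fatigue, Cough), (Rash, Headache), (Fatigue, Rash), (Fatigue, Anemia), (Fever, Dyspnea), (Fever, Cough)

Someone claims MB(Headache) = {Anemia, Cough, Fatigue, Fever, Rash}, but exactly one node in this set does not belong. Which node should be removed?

Cough

Headache's parents: Fatigue, Rash.
Children of Headache: Anemia, Fever.
For each child, the remaining parents (spouses of Headache):
  Anemia: Fatigue
  Fever: —
MB(Headache) = {Anemia, Fatigue, Fever, Rash}.
Cough is neither a parent, child, nor co-parent of Headache, so it does not belong.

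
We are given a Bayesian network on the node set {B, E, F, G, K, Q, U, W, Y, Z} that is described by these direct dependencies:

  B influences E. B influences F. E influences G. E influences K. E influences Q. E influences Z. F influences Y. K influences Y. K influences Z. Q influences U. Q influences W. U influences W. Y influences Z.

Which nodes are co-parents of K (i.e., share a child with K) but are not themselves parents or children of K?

{F}

Children of K: Y, Z.
  parents(Y) \ {K} = {F}.
  Z's other parents are E, Y.
Excluding nodes already adjacent to K (E, Y, Z), the co-parent-only contribution is {F}.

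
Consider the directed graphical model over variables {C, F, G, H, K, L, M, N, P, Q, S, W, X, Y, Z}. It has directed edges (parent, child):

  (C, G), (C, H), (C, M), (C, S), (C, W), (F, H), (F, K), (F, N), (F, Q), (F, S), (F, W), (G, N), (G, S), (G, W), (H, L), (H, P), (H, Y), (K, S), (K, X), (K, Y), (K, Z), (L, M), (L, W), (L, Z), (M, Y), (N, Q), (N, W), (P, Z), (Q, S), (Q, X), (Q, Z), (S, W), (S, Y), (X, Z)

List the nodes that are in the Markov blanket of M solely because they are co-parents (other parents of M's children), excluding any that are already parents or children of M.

Children of M: Y.
  Y's other parents are H, K, S.
Excluding nodes already adjacent to M (C, L, Y), the co-parent-only contribution is {H, K, S}.

{H, K, S}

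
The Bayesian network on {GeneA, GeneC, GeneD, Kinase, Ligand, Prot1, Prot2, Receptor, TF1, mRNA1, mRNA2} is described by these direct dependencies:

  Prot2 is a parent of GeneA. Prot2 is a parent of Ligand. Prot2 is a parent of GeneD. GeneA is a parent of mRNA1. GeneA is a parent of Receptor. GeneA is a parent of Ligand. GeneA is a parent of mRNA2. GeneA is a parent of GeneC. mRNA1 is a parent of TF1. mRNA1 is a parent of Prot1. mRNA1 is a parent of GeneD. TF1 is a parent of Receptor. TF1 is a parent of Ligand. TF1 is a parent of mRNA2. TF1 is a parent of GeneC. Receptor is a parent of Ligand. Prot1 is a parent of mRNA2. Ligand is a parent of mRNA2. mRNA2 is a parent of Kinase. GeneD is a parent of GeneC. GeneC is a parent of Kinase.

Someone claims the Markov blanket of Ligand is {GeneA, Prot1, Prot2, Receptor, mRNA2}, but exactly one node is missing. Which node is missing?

Ligand's parents: GeneA, Prot2, Receptor, TF1.
Ligand's children: mRNA2.
For each child, the remaining parents (spouses of Ligand):
  parents(mRNA2) \ {Ligand} = {GeneA, Prot1, TF1}.
MB(Ligand) = {GeneA, Prot1, Prot2, Receptor, TF1, mRNA2}.
Comparing with the claimed set, TF1 is missing.

TF1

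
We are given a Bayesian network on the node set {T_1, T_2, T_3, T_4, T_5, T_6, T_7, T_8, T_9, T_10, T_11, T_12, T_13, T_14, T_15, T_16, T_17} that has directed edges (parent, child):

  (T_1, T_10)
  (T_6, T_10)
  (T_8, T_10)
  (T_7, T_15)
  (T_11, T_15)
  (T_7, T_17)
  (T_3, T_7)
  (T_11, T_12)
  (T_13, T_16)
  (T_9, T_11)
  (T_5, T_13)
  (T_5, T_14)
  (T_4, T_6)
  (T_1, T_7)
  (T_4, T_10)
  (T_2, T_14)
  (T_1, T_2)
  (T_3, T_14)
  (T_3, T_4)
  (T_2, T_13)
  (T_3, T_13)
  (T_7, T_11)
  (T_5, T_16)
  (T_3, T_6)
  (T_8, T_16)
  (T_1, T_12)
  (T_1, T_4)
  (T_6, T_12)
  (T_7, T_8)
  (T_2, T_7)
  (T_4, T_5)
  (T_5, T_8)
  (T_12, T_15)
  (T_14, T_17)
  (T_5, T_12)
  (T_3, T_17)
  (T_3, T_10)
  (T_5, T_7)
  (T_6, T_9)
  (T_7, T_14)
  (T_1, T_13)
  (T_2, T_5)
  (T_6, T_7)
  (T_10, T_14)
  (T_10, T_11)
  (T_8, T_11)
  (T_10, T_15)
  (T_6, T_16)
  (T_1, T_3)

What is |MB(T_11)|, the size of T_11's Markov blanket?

9

The Markov blanket of a node is its parents, its children, and the other parents of its children.
Pa(T_11) = {T_7, T_8, T_9, T_10}.
T_11's children: T_12, T_15.
For each child, the remaining parents (spouses of T_11):
  T_12: T_1, T_5, T_6
  T_15: T_7, T_10, T_12
MB(T_11) = {T_1, T_5, T_6, T_7, T_8, T_9, T_10, T_12, T_15}, which has 9 nodes.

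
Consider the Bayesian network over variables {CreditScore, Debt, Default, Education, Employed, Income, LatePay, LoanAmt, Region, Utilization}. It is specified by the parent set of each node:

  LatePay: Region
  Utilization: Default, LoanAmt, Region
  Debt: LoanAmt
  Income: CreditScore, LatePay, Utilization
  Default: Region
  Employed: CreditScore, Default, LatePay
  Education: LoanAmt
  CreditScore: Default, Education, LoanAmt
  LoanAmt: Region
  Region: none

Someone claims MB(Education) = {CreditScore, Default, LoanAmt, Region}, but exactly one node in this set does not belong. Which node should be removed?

Pa(Education) = {LoanAmt}.
Education has child CreditScore.
Other parents of Education's children:
  CreditScore: Default, LoanAmt
MB(Education) = {CreditScore, Default, LoanAmt}.
Region is neither a parent, child, nor co-parent of Education, so it does not belong.

Region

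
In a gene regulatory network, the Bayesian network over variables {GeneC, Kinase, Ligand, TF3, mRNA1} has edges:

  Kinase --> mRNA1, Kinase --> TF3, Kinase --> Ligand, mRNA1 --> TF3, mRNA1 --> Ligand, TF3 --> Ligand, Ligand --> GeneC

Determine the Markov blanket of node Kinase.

{Ligand, TF3, mRNA1}

Kinase has no parents.
Kinase has children Ligand, TF3, mRNA1.
For each child, the remaining parents (spouses of Kinase):
  mRNA1: —
  TF3: mRNA1
  Ligand: TF3, mRNA1
So the Markov blanket of Kinase is {Ligand, TF3, mRNA1}.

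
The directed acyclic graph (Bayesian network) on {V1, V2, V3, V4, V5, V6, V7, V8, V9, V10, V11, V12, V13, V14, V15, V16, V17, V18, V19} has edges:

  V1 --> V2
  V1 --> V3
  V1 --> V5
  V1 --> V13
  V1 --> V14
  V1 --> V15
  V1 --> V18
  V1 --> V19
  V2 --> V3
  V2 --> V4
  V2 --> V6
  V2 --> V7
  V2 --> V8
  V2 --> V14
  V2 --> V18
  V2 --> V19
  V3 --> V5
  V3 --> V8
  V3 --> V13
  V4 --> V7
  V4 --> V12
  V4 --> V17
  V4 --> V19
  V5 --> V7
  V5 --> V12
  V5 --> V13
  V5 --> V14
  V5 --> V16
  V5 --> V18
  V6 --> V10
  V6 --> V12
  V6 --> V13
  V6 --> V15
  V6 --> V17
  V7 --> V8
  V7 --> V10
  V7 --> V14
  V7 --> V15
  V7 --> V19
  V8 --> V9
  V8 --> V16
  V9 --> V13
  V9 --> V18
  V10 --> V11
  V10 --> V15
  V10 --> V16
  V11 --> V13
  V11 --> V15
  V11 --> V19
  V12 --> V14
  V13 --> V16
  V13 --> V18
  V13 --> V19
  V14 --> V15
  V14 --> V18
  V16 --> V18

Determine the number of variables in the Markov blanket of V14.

13

Children of V14: V15, V18.
Parents of V14: V1, V2, V5, V7, V12.
Co-parents of V14 (other parents of its children):
  parents(V15) \ {V14} = {V1, V6, V7, V10, V11}.
  parents(V18) \ {V14} = {V1, V2, V5, V9, V13, V16}.
MB(V14) = {V1, V2, V5, V6, V7, V9, V10, V11, V12, V13, V15, V16, V18}, which has 13 nodes.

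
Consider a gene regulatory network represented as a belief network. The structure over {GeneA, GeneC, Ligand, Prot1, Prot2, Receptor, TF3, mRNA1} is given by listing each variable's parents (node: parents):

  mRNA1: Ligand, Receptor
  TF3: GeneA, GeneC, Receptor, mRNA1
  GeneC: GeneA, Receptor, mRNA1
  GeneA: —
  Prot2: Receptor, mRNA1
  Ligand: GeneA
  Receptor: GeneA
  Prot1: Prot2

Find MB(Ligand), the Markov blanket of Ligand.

{GeneA, Receptor, mRNA1}

Recall MB(v) = parents ∪ children ∪ spouses, where spouses are the other parents of v's children.
Parents of Ligand: GeneA.
Ligand's children: mRNA1.
Co-parents of Ligand (other parents of its children):
  mRNA1: Receptor
MB(Ligand) = {GeneA, Receptor, mRNA1}.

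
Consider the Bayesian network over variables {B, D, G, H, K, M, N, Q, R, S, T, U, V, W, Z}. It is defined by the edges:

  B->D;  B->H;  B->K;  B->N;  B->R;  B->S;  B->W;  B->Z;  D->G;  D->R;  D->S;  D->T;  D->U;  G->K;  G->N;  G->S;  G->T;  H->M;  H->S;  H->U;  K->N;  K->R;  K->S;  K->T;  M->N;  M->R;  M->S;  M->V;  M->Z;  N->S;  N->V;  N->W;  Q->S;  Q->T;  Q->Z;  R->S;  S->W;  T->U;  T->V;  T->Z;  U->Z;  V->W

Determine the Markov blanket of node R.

{B, D, G, H, K, M, N, Q, S}

A node's Markov blanket = Pa ∪ Ch ∪ (parents of Ch other than the node itself).
Children of R: S.
R has parents B, D, K, M.
For each child, the remaining parents (spouses of R):
  S's other parents are B, D, G, H, K, M, N, Q.
Taking the union gives {B, D, G, H, K, M, N, Q, S}.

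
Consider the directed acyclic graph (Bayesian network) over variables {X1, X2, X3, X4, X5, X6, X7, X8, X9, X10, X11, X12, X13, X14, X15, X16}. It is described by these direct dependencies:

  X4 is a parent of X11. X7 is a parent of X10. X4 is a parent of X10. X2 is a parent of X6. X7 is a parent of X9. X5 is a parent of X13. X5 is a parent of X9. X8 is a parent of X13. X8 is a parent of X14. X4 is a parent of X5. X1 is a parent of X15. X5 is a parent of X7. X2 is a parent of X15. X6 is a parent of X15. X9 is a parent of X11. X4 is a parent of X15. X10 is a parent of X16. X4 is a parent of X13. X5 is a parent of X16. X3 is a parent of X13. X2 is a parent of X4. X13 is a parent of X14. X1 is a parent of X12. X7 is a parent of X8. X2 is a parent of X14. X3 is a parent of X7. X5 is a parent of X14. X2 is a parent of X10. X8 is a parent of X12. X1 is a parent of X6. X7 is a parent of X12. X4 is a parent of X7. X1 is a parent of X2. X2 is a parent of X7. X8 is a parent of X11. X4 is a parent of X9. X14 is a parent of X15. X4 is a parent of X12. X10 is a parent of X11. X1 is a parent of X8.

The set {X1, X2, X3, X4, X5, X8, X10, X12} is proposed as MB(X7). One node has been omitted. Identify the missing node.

Recall MB(v) = parents ∪ children ∪ spouses, where spouses are the other parents of v's children.
Pa(X7) = {X2, X3, X4, X5}.
Children of X7: X8, X9, X10, X12.
Co-parents of X7 (other parents of its children):
  parents(X8) \ {X7} = {X1}.
  parents(X9) \ {X7} = {X4, X5}.
  X10's other parents are X2, X4.
  parents(X12) \ {X7} = {X1, X4, X8}.
MB(X7) = {X1, X2, X3, X4, X5, X8, X9, X10, X12}.
Comparing with the claimed set, X9 is missing.

X9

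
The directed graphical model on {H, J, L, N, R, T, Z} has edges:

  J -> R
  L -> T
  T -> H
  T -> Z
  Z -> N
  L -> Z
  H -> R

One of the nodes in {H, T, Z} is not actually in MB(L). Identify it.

A node's Markov blanket = Pa ∪ Ch ∪ (parents of Ch other than the node itself).
L has no parents.
L's children: T, Z.
Parents of each child, excluding L:
  T: —
  Z: T
MB(L) = {T, Z}.
H is neither a parent, child, nor co-parent of L, so it does not belong.

H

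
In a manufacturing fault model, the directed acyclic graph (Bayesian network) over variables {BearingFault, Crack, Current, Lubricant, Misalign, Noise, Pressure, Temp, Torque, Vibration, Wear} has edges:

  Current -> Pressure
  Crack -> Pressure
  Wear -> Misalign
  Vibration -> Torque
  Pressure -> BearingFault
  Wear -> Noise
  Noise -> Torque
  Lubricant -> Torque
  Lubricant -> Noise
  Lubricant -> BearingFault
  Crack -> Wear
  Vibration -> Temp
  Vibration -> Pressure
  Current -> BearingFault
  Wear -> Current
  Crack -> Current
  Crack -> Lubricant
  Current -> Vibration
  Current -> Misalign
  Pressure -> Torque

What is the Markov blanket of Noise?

{Lubricant, Pressure, Torque, Vibration, Wear}

Children of Noise: Torque.
Pa(Noise) = {Lubricant, Wear}.
Parents of each child, excluding Noise:
  Torque's other parents are Lubricant, Pressure, Vibration.
Union: {Lubricant, Wear} ∪ {Torque} ∪ {Lubricant, Pressure, Vibration} = {Lubricant, Pressure, Torque, Vibration, Wear}.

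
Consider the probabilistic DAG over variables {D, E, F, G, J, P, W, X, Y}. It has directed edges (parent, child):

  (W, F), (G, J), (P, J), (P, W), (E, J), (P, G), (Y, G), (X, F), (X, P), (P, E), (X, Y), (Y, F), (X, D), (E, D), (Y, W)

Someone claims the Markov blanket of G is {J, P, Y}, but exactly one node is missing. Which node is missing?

E

The Markov blanket of a node is its parents, its children, and the other parents of its children.
G has parents P, Y.
G has child J.
For each child, the remaining parents (spouses of G):
  parents(J) \ {G} = {E, P}.
MB(G) = {E, J, P, Y}.
Comparing with the claimed set, E is missing.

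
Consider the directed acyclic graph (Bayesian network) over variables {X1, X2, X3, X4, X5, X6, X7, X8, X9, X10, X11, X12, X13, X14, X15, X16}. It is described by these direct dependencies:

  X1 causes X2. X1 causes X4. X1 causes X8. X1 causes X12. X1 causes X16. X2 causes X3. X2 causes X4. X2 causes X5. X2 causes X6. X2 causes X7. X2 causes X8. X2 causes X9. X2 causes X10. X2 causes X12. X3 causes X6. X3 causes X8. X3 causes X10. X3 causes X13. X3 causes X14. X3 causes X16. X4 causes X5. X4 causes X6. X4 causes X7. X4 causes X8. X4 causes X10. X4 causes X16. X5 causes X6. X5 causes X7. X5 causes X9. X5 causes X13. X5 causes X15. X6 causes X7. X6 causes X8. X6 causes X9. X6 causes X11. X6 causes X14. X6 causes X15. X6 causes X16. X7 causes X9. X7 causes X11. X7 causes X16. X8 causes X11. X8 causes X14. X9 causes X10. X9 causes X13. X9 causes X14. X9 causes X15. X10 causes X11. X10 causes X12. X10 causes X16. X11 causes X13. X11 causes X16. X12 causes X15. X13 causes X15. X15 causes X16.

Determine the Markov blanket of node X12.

{X1, X2, X5, X6, X9, X10, X13, X15}

The Markov blanket of a node is its parents, its children, and the other parents of its children.
X12 has child X15.
X12 has parents X1, X2, X10.
For each child, the remaining parents (spouses of X12):
  parents(X15) \ {X12} = {X5, X6, X9, X13}.
Union: {X1, X2, X10} ∪ {X15} ∪ {X5, X6, X9, X13} = {X1, X2, X5, X6, X9, X10, X13, X15}.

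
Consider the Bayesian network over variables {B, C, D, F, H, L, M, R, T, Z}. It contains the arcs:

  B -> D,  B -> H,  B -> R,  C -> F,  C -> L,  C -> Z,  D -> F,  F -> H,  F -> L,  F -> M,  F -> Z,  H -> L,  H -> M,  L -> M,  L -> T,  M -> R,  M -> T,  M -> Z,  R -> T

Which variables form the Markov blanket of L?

{C, F, H, M, R, T}

A node's Markov blanket = Pa ∪ Ch ∪ (parents of Ch other than the node itself).
L's parents: C, F, H.
Ch(L) = {M, T}.
Other parents of L's children:
  M: F, H
  T: M, R
MB(L) = {C, F, H, M, R, T}.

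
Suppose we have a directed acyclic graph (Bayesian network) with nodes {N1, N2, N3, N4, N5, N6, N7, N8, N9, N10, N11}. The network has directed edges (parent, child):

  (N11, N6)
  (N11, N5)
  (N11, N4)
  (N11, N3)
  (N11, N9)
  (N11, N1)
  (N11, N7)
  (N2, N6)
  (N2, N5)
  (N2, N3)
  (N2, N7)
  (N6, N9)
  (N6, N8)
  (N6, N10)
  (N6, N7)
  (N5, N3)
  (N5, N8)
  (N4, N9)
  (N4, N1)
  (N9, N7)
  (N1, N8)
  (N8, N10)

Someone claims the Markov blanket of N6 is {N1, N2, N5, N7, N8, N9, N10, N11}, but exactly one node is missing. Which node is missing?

N4

By definition, MB(N6) is built from N6's parents, N6's children, and the co-parents of N6.
N6's parents: N2, N11.
N6's children: N7, N8, N9, N10.
For each child, the remaining parents (spouses of N6):
  N9's other parents are N4, N11.
  N8's other parents are N1, N5.
  N10's other parent is N8.
  N7 also has parents N2, N9, N11.
MB(N6) = {N1, N2, N4, N5, N7, N8, N9, N10, N11}.
Comparing with the claimed set, N4 is missing.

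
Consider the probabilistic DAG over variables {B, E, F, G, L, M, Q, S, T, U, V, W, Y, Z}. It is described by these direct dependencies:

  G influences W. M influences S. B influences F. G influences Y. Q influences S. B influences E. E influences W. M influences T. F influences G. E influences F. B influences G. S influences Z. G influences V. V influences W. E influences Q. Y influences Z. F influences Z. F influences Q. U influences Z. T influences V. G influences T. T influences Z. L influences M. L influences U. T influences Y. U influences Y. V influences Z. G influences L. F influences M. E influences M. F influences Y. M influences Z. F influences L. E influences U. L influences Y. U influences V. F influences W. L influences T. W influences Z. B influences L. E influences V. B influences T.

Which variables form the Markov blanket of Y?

Pa(Y) = {F, G, L, T, U}.
Children of Y: Z.
For each child, the remaining parents (spouses of Y):
  Z also has parents F, M, S, T, U, V, W.
Taking the union gives {F, G, L, M, S, T, U, V, W, Z}.

{F, G, L, M, S, T, U, V, W, Z}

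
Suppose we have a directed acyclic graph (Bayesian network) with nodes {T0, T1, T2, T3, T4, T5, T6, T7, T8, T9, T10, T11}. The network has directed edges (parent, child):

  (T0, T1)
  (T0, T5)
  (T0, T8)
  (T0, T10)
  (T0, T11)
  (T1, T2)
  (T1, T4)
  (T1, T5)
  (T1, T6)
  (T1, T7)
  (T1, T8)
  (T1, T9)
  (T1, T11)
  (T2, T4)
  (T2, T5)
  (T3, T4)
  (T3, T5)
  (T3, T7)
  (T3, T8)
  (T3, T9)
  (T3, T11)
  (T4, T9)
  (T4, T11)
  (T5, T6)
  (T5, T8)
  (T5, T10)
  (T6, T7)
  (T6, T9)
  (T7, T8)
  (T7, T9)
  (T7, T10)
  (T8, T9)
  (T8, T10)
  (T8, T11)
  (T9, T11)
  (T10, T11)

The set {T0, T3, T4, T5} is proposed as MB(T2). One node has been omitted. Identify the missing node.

T1

Recall MB(v) = parents ∪ children ∪ spouses, where spouses are the other parents of v's children.
Pa(T2) = {T1}.
Ch(T2) = {T4, T5}.
Other parents of T2's children:
  parents(T4) \ {T2} = {T1, T3}.
  T5 also has parents T0, T1, T3.
MB(T2) = {T0, T1, T3, T4, T5}.
Comparing with the claimed set, T1 is missing.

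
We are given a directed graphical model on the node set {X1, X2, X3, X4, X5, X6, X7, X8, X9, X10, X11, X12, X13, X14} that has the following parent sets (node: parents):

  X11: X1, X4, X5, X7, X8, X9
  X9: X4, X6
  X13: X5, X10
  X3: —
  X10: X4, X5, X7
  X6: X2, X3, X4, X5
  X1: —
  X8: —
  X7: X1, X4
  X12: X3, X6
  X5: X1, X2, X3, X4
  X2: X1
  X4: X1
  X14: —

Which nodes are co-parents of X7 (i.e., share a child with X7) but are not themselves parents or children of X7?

Children of X7: X10, X11.
  parents(X10) \ {X7} = {X4, X5}.
  X11's other parents are X1, X4, X5, X8, X9.
Excluding nodes already adjacent to X7 (X1, X4, X10, X11), the co-parent-only contribution is {X5, X8, X9}.

{X5, X8, X9}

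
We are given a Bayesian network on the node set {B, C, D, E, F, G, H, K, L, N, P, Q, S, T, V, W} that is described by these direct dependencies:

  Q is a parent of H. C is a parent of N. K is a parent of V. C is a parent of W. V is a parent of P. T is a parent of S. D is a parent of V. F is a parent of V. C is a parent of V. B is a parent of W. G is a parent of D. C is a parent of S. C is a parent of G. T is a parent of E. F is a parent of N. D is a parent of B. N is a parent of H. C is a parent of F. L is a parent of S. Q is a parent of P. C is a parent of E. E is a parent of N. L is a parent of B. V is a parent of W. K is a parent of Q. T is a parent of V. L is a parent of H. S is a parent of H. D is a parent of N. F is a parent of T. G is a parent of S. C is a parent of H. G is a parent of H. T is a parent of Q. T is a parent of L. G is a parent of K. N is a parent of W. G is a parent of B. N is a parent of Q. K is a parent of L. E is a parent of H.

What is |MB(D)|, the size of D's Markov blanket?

By definition, MB(D) is built from D's parents, D's children, and the co-parents of D.
D's parents: G.
D has children B, N, V.
Parents of each child, excluding D:
  N's other parents are C, E, F.
  B also has parents G, L.
  V's other parents are C, F, K, T.
MB(D) = {B, C, E, F, G, K, L, N, T, V}, which has 10 nodes.

10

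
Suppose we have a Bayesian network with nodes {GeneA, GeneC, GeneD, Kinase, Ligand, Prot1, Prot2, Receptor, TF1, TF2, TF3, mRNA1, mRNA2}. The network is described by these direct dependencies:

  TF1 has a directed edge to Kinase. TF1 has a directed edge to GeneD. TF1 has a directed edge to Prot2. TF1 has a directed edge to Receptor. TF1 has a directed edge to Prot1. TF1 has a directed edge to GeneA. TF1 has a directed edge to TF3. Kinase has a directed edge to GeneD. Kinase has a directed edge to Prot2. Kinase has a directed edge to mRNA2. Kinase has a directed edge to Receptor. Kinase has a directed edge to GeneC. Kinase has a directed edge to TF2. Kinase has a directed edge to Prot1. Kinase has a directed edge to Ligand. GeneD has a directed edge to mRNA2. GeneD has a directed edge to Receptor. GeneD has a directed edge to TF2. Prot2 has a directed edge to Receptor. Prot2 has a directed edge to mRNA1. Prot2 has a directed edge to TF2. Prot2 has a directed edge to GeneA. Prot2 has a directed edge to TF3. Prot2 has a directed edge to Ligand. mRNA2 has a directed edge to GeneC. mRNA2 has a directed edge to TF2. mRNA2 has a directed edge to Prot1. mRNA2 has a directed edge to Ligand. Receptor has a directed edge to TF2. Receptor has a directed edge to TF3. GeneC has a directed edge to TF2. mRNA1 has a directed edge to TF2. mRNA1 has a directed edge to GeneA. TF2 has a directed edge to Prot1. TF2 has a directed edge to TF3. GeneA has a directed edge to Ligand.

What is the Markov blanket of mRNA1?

mRNA1's parents: Prot2.
mRNA1's children: GeneA, TF2.
Co-parents of mRNA1 (other parents of its children):
  TF2: GeneC, GeneD, Kinase, Prot2, Receptor, mRNA2
  GeneA: Prot2, TF1
Taking the union gives {GeneA, GeneC, GeneD, Kinase, Prot2, Receptor, TF1, TF2, mRNA2}.

{GeneA, GeneC, GeneD, Kinase, Prot2, Receptor, TF1, TF2, mRNA2}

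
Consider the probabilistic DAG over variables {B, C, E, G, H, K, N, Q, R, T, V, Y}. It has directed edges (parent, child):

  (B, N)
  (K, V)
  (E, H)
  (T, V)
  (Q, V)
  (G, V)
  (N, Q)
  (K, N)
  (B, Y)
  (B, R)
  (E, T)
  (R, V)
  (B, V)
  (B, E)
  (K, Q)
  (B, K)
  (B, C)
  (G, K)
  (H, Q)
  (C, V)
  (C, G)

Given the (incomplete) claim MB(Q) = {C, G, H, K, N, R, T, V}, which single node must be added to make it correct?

B

Q's parents: H, K, N.
Q has child V.
For each child, the remaining parents (spouses of Q):
  V also has parents B, C, G, K, R, T.
MB(Q) = {B, C, G, H, K, N, R, T, V}.
Comparing with the claimed set, B is missing.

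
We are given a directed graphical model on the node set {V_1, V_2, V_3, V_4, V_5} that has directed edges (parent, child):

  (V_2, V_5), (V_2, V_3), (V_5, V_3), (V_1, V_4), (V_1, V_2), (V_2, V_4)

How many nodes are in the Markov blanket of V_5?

2

V_5's children: V_3.
V_5 has parent V_2.
For each child, the remaining parents (spouses of V_5):
  V_3: V_2
MB(V_5) = {V_2, V_3}, which has 2 nodes.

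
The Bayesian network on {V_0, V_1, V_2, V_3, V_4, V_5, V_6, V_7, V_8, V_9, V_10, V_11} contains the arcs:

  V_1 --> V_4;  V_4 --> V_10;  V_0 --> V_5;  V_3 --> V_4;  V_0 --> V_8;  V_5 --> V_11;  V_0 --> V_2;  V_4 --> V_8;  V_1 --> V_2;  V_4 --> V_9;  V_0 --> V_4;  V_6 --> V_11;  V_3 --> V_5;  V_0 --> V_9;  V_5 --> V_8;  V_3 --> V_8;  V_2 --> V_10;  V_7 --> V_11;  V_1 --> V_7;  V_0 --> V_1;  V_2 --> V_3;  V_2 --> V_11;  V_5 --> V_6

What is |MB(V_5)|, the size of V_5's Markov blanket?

8

Recall MB(v) = parents ∪ children ∪ spouses, where spouses are the other parents of v's children.
Pa(V_5) = {V_0, V_3}.
Ch(V_5) = {V_6, V_8, V_11}.
Other parents of V_5's children:
  V_6: —
  V_8: V_0, V_3, V_4
  V_11: V_2, V_6, V_7
MB(V_5) = {V_0, V_2, V_3, V_4, V_6, V_7, V_8, V_11}, which has 8 nodes.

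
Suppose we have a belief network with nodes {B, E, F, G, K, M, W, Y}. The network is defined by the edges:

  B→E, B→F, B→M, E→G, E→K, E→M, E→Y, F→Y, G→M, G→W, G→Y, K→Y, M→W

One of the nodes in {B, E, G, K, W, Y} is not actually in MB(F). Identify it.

By definition, MB(F) is built from F's parents, F's children, and the co-parents of F.
F has child Y.
F has parent B.
Parents of each child, excluding F:
  Y also has parents E, G, K.
MB(F) = {B, E, G, K, Y}.
W is neither a parent, child, nor co-parent of F, so it does not belong.

W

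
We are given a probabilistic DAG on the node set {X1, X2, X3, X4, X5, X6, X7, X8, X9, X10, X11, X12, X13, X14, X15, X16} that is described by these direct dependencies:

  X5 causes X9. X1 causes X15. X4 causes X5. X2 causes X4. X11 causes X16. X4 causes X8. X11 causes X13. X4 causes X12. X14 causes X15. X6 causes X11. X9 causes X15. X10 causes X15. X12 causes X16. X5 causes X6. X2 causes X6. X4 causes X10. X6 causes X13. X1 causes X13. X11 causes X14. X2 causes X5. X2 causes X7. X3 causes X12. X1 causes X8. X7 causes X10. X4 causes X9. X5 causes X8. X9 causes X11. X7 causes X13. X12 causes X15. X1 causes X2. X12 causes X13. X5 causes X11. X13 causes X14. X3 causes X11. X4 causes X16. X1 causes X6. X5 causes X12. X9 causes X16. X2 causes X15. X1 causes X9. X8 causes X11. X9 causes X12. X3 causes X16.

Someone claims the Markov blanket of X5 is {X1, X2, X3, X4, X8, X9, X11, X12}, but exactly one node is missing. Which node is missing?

X6

X5's parents: X2, X4.
Ch(X5) = {X6, X8, X9, X11, X12}.
Other parents of X5's children:
  X6 also has parents X1, X2.
  X8's other parents are X1, X4.
  parents(X9) \ {X5} = {X1, X4}.
  X11's other parents are X3, X6, X8, X9.
  X12 also has parents X3, X4, X9.
MB(X5) = {X1, X2, X3, X4, X6, X8, X9, X11, X12}.
Comparing with the claimed set, X6 is missing.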